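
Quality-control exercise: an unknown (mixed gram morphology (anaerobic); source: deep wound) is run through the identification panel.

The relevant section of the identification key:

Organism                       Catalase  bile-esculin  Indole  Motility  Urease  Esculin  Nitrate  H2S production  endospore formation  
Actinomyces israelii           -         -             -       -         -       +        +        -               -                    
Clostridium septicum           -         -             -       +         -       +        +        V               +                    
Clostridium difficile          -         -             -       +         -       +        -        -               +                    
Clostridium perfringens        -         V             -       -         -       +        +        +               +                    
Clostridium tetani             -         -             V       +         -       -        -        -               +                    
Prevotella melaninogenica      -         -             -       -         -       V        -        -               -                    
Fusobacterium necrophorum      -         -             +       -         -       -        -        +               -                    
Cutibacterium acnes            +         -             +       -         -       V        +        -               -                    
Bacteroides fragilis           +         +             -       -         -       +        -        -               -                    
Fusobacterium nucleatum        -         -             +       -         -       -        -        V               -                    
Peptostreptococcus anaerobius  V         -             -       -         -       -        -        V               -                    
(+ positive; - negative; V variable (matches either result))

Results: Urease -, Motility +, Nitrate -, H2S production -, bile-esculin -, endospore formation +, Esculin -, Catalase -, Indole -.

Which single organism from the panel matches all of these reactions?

Clostridium tetani

Esculin -: excludes 5 organisms — 6 left.
Indole -: excludes Fusobacterium necrophorum, Cutibacterium acnes, Fusobacterium nucleatum — 3 left.
bile-esculin -: all 3 remaining candidates are consistent.
Urease -: all 3 remaining candidates are consistent.
Motility +: excludes Prevotella melaninogenica, Peptostreptococcus anaerobius — 1 left.
endospore formation +: the one remaining candidate is consistent.
H2S production -: the one remaining candidate is consistent.
Catalase -: the one remaining candidate is consistent.
Nitrate -: the one remaining candidate is consistent.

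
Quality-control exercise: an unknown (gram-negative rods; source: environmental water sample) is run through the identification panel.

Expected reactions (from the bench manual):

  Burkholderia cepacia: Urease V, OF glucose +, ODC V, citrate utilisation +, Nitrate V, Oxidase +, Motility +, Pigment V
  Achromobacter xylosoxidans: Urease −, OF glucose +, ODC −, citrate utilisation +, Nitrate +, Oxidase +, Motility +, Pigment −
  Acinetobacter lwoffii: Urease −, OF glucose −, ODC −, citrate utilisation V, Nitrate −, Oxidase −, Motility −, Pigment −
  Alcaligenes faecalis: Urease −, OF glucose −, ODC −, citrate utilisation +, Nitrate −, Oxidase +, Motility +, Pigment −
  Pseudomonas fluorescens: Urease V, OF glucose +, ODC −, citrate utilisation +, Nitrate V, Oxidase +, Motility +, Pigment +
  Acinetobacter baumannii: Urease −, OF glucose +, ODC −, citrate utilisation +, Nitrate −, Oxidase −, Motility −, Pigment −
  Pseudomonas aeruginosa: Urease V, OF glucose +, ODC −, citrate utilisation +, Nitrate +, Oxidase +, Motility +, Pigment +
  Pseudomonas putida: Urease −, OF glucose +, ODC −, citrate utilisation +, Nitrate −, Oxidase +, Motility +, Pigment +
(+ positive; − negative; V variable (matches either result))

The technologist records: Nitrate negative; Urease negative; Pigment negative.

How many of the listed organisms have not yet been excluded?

4

Pigment −: excludes Pseudomonas fluorescens, Pseudomonas aeruginosa, Pseudomonas putida — 5 left.
Nitrate −: excludes Achromobacter xylosoxidans — 4 left.
Urease −: all 4 remaining candidates are consistent.
Still consistent: Acinetobacter baumannii, Acinetobacter lwoffii, Alcaligenes faecalis, Burkholderia cepacia.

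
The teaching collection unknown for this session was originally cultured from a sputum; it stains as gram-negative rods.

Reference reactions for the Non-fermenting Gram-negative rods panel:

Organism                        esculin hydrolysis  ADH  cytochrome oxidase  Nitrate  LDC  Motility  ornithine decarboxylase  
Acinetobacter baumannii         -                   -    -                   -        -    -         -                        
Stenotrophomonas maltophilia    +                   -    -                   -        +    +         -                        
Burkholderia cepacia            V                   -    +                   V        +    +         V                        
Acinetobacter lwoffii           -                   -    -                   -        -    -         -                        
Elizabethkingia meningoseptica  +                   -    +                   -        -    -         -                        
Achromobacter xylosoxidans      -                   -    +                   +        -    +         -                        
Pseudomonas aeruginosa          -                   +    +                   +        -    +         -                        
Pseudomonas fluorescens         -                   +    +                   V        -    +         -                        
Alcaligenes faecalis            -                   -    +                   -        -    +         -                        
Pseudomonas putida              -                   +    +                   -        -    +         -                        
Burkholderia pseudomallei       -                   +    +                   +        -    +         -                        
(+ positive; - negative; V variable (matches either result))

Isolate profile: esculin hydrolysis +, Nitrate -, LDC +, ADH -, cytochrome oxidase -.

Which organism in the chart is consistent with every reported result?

LDC +: excludes 9 organisms — 2 left.
ADH -: all 2 remaining candidates are consistent.
cytochrome oxidase -: excludes Burkholderia cepacia — 1 left.
Nitrate -: the one remaining candidate is consistent.
esculin hydrolysis +: the one remaining candidate is consistent.

Stenotrophomonas maltophilia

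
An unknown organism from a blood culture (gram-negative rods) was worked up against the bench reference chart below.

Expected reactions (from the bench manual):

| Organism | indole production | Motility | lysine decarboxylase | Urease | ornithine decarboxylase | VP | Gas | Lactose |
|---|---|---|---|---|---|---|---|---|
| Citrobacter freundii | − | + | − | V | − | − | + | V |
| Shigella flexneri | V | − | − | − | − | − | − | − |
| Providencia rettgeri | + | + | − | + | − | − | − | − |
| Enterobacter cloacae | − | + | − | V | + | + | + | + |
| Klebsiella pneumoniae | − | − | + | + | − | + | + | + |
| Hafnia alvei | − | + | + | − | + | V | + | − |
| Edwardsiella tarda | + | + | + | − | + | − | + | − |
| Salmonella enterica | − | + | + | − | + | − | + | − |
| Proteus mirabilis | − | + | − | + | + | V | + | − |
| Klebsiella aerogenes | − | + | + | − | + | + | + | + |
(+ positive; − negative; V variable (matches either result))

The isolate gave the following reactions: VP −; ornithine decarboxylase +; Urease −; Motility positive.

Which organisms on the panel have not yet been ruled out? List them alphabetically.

Motility +: excludes Shigella flexneri, Klebsiella pneumoniae — 8 left.
ornithine decarboxylase +: excludes Citrobacter freundii, Providencia rettgeri — 6 left.
Urease −: excludes Proteus mirabilis — 5 left.
VP −: excludes Enterobacter cloacae, Klebsiella aerogenes — 3 left.

Edwardsiella tarda, Hafnia alvei, Salmonella enterica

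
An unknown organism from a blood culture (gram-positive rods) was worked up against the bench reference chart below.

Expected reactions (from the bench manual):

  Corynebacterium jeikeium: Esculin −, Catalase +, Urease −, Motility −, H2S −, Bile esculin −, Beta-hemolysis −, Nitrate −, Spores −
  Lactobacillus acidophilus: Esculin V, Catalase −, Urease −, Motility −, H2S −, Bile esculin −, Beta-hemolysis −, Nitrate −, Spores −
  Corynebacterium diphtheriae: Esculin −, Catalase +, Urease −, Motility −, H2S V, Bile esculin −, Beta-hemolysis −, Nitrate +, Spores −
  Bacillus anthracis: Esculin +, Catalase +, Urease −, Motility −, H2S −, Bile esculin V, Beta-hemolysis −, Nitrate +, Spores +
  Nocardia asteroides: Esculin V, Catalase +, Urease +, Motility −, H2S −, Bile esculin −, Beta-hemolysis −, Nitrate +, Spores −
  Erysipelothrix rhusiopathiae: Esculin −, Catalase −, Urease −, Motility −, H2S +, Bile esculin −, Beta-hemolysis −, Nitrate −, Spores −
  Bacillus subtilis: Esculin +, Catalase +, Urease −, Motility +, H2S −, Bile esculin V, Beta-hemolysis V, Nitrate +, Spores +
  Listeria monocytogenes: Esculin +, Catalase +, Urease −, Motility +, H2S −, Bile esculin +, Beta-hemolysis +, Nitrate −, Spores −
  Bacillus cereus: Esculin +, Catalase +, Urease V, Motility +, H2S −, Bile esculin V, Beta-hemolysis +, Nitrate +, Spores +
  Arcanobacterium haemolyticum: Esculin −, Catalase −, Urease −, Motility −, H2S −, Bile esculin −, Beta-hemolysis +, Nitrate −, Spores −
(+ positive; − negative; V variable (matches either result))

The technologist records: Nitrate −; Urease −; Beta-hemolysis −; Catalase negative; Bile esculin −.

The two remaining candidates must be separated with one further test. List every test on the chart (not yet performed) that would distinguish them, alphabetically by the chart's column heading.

Bile esculin −: excludes Listeria monocytogenes — 9 left.
Nitrate −: excludes 5 organisms — 4 left.
Catalase −: excludes Corynebacterium jeikeium — 3 left.
Urease −: all 3 remaining candidates are consistent.
Beta-hemolysis −: excludes Arcanobacterium haemolyticum — 2 left.
Two candidates remain: Erysipelothrix rhusiopathiae and Lactobacillus acidophilus.
  Esculin: − vs V — variable for at least one, does not separate.
  Motility: − vs − — same for both, does not separate.
  H2S: Erysipelothrix rhusiopathiae +, Lactobacillus acidophilus − — discriminates.
  Spores: − vs − — same for both, does not separate.

H2S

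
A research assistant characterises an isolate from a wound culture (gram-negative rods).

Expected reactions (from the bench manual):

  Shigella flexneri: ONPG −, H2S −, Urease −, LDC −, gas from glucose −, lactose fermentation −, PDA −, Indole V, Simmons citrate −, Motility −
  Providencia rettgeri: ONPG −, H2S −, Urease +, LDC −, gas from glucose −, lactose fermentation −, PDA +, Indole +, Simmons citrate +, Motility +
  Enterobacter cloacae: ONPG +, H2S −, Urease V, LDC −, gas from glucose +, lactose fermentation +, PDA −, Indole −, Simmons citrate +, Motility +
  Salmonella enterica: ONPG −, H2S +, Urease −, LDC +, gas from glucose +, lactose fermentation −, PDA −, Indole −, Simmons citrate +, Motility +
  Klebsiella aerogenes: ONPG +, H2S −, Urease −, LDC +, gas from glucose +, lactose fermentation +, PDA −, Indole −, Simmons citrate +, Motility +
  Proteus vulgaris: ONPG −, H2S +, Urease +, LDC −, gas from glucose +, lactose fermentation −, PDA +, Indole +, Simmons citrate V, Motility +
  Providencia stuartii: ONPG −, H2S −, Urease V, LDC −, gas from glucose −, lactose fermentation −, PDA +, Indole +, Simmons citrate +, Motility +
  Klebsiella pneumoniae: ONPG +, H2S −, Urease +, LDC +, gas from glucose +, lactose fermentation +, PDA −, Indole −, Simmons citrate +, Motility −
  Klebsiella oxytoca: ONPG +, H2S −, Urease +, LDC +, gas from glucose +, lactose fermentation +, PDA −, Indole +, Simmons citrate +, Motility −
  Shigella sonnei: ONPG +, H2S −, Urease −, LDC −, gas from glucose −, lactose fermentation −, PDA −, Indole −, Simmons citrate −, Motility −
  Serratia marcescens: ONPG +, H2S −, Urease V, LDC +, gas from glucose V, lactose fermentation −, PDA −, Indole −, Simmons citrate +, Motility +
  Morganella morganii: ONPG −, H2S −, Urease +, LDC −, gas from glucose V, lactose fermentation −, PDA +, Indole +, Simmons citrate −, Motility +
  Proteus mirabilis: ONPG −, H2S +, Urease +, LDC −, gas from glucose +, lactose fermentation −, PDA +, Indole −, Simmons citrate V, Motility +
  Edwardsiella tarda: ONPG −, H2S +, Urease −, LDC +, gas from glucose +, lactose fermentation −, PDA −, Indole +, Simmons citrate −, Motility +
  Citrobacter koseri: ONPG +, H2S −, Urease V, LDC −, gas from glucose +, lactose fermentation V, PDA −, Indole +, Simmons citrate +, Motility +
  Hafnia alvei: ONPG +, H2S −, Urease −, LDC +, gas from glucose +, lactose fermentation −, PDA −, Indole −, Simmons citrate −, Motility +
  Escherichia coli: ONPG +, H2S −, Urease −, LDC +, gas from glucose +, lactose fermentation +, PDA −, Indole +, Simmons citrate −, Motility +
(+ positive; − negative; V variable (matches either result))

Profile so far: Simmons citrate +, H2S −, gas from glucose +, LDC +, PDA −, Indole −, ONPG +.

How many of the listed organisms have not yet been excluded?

LDC +: excludes 9 organisms — 8 left.
Indole −: excludes Klebsiella oxytoca, Edwardsiella tarda, Escherichia coli — 5 left.
H2S −: excludes Salmonella enterica — 4 left.
PDA −: all 4 remaining candidates are consistent.
ONPG +: all 4 remaining candidates are consistent.
gas from glucose +: all 4 remaining candidates are consistent.
Simmons citrate +: excludes Hafnia alvei — 3 left.
Still consistent: Klebsiella aerogenes, Klebsiella pneumoniae, Serratia marcescens.

3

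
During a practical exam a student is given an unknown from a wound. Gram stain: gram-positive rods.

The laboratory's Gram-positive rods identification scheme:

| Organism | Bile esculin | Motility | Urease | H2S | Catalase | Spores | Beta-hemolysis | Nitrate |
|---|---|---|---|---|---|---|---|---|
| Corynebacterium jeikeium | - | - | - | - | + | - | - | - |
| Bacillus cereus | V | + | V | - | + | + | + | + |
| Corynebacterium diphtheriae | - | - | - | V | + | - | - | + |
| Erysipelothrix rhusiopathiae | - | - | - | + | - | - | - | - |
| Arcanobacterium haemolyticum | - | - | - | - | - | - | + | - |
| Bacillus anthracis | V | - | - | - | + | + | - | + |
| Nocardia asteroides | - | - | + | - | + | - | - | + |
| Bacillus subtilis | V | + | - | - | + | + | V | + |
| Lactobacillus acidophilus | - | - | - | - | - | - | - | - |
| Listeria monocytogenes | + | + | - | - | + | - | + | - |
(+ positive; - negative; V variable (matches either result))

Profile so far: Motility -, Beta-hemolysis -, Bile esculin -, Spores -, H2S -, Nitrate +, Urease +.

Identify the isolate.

Nocardia asteroides

Nitrate +: excludes 5 organisms — 5 left.
Motility -: excludes Bacillus cereus, Bacillus subtilis — 3 left.
H2S -: all 3 remaining candidates are consistent.
Urease +: excludes Corynebacterium diphtheriae, Bacillus anthracis — 1 left.
Spores -: the one remaining candidate is consistent.
Bile esculin -: the one remaining candidate is consistent.
Beta-hemolysis -: the one remaining candidate is consistent.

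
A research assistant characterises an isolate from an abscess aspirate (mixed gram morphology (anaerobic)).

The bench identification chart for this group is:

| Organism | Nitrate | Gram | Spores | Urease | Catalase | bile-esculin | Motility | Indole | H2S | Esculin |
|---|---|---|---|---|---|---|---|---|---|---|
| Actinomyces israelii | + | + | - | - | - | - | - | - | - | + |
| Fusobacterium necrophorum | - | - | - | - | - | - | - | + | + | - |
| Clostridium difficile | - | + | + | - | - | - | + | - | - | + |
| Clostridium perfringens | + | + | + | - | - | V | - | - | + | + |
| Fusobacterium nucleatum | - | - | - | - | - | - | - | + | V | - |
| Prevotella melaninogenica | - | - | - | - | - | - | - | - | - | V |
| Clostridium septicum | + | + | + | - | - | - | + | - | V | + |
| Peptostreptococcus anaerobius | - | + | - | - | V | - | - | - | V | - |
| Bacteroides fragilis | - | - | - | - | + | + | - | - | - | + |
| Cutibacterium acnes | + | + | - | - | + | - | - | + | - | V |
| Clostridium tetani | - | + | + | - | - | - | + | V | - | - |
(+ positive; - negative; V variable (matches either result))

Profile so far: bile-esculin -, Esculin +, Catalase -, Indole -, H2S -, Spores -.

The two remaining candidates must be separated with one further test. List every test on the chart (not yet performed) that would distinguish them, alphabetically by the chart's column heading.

Gram, Nitrate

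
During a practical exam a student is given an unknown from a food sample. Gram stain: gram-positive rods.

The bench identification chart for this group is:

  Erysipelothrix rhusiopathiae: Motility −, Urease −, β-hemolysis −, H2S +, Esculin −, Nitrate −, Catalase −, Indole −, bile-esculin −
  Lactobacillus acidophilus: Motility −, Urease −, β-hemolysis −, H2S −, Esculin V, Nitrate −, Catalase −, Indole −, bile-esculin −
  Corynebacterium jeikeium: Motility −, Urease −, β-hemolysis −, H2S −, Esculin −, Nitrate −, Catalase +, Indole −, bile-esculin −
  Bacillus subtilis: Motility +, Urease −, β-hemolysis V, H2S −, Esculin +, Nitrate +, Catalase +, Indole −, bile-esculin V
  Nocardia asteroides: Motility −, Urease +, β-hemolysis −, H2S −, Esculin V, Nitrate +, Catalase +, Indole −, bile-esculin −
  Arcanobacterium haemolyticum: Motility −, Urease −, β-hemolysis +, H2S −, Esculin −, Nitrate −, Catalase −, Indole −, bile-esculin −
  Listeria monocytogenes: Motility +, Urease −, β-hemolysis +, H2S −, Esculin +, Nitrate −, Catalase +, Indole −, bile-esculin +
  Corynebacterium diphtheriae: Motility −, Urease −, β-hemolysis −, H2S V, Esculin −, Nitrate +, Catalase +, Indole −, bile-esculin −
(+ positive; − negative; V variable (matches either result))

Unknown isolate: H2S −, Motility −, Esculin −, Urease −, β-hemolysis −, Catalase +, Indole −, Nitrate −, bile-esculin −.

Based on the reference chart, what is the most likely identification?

Corynebacterium jeikeium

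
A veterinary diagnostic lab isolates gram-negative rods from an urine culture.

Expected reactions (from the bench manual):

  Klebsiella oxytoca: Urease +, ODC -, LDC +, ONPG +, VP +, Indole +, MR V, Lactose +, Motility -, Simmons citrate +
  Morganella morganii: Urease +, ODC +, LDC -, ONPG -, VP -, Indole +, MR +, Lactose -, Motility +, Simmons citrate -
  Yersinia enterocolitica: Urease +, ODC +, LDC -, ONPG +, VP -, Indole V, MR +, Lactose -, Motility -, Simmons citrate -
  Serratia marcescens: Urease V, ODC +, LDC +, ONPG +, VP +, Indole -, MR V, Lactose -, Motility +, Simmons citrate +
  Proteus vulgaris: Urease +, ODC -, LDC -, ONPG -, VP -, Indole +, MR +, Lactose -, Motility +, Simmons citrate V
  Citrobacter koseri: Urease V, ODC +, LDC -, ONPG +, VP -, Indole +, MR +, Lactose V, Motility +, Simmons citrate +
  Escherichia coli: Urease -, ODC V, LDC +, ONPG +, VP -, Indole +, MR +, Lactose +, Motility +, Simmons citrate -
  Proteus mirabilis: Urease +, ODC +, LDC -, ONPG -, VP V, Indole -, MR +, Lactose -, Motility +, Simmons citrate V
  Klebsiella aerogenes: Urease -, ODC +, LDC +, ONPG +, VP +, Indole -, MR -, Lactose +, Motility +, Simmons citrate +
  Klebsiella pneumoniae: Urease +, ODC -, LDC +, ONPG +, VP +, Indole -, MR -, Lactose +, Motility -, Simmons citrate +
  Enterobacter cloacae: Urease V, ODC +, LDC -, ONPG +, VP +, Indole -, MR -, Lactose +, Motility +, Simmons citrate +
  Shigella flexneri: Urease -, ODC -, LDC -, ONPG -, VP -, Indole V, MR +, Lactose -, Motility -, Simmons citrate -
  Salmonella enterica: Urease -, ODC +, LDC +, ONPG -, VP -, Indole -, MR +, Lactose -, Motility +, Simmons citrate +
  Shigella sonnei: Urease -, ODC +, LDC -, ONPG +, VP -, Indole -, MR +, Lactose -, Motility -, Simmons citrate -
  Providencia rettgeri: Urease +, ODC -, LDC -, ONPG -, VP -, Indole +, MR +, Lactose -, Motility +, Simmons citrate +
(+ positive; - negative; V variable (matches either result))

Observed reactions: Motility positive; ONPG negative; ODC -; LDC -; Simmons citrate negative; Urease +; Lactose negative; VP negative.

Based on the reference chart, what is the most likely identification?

Proteus vulgaris

ODC -: excludes 9 organisms — 6 left.
Simmons citrate -: excludes Klebsiella oxytoca, Klebsiella pneumoniae, Providencia rettgeri — 3 left.
LDC -: excludes Escherichia coli — 2 left.
Lactose -: all 2 remaining candidates are consistent.
Motility +: excludes Shigella flexneri — 1 left.
ONPG -: the one remaining candidate is consistent.
VP -: the one remaining candidate is consistent.
Urease +: the one remaining candidate is consistent.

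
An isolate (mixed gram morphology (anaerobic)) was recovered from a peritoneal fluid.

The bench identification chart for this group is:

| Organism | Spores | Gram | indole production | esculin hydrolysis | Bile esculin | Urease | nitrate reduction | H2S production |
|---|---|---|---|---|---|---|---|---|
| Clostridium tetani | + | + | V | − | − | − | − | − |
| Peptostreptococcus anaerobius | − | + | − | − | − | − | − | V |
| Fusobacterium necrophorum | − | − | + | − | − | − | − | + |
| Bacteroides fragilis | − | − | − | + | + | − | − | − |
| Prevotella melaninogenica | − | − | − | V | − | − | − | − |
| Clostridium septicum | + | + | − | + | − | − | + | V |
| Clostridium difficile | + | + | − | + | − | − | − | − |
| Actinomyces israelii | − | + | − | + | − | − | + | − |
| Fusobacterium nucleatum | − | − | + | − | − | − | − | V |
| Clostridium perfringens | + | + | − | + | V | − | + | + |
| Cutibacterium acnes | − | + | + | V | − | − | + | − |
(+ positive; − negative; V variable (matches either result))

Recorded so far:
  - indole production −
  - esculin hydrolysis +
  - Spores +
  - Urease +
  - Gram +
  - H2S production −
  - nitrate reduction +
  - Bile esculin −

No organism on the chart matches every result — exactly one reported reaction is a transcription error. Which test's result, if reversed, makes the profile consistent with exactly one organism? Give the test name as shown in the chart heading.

Urease

As reported, no row in the chart matches all 8 reactions.
Reversing Gram → still no organism matches.
Reversing nitrate reduction → still no organism matches.
Reversing esculin hydrolysis → still no organism matches.
Reversing H2S production → still no organism matches.
Reversing indole production → still no organism matches.
Reversing Spores → still no organism matches.
Reversing Urease (to −) → unique match: Clostridium septicum.
Reversing Bile esculin → still no organism matches.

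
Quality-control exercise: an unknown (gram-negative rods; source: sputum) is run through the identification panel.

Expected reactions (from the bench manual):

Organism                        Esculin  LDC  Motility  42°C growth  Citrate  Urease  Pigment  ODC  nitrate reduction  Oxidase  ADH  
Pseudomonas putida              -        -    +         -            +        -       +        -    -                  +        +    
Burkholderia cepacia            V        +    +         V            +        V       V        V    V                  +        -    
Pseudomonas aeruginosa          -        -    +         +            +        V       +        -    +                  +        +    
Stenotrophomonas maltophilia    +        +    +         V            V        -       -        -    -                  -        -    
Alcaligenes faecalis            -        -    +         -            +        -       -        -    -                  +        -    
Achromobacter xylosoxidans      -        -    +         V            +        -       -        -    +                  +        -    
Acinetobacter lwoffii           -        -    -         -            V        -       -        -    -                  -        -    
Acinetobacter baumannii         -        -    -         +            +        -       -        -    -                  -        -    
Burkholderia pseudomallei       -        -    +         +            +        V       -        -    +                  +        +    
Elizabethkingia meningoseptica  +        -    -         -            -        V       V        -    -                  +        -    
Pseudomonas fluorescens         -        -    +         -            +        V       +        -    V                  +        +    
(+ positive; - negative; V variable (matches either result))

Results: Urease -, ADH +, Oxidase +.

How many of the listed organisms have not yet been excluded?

ADH +: excludes 7 organisms — 4 left.
Urease -: all 4 remaining candidates are consistent.
Oxidase +: all 4 remaining candidates are consistent.
Still consistent: Burkholderia pseudomallei, Pseudomonas aeruginosa, Pseudomonas fluorescens, Pseudomonas putida.

4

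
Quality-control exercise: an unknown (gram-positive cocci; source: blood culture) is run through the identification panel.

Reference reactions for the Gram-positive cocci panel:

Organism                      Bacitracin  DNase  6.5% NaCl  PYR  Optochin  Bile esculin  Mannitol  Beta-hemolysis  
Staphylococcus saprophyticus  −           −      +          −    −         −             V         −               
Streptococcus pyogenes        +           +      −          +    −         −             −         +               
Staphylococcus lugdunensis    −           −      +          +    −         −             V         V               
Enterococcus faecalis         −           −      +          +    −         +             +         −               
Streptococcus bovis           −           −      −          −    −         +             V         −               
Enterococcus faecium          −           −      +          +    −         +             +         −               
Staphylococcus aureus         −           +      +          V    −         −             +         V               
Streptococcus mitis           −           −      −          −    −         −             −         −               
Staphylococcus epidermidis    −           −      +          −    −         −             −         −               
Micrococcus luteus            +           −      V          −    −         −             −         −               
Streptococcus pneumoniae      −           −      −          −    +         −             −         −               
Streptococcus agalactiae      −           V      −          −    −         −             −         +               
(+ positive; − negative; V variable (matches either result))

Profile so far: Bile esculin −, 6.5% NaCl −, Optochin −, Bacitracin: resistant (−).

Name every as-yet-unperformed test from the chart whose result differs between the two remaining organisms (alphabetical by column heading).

Beta-hemolysis

Optochin −: excludes Streptococcus pneumoniae — 11 left.
Bile esculin −: excludes Enterococcus faecalis, Streptococcus bovis, Enterococcus faecium — 8 left.
6.5% NaCl −: excludes Staphylococcus saprophyticus, Staphylococcus lugdunensis, Staphylococcus aureus, Staphylococcus epidermidis — 4 left.
Bacitracin −: excludes Streptococcus pyogenes, Micrococcus luteus — 2 left.
Two candidates remain: Streptococcus agalactiae and Streptococcus mitis.
  DNase: V vs − — variable for at least one, does not separate.
  PYR: − vs − — same for both, does not separate.
  Mannitol: − vs − — same for both, does not separate.
  Beta-hemolysis: Streptococcus agalactiae +, Streptococcus mitis − — discriminates.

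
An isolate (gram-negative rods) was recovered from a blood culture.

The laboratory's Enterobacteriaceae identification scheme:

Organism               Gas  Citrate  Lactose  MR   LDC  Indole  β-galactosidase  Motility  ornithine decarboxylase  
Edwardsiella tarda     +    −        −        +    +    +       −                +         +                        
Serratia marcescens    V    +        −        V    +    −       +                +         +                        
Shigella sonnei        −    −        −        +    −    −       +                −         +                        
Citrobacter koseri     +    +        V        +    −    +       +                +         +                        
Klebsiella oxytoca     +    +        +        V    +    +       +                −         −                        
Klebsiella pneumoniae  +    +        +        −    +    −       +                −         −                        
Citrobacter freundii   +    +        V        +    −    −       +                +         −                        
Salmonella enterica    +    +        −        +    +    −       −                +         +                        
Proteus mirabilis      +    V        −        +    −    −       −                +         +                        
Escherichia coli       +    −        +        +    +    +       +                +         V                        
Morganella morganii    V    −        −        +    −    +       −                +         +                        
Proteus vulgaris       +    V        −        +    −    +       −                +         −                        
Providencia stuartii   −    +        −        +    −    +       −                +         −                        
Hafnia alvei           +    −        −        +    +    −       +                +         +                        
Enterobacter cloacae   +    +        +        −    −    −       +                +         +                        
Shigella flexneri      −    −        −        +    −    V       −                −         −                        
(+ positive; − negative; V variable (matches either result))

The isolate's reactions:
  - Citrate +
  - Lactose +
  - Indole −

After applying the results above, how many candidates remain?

3

Indole −: excludes 7 organisms — 9 left.
Citrate +: excludes Shigella sonnei, Hafnia alvei, Shigella flexneri — 6 left.
Lactose +: excludes Serratia marcescens, Salmonella enterica, Proteus mirabilis — 3 left.
Still consistent: Citrobacter freundii, Enterobacter cloacae, Klebsiella pneumoniae.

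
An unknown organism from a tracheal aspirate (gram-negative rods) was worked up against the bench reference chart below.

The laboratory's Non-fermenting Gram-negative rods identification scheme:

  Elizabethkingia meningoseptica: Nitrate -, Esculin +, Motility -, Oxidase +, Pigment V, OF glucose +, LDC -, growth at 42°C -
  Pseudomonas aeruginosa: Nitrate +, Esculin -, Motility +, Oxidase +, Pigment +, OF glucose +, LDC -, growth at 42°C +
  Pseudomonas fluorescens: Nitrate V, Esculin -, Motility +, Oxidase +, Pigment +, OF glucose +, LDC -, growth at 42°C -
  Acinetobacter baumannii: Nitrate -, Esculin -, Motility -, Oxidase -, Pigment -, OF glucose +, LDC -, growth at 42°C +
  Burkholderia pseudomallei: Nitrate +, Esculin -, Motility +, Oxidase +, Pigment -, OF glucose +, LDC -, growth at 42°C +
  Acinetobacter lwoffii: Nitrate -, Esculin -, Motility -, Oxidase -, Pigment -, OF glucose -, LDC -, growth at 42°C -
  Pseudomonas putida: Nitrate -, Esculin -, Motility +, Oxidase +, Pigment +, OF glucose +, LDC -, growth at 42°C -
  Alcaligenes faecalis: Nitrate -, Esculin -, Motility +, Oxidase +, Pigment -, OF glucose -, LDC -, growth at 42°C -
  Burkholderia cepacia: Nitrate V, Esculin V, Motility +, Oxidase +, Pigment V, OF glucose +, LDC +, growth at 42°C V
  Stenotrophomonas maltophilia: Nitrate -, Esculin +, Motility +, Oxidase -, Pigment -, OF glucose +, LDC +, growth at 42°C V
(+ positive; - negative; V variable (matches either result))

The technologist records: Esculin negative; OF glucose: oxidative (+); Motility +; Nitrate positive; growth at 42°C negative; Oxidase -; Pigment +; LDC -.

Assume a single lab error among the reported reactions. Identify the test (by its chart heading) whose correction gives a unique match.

Oxidase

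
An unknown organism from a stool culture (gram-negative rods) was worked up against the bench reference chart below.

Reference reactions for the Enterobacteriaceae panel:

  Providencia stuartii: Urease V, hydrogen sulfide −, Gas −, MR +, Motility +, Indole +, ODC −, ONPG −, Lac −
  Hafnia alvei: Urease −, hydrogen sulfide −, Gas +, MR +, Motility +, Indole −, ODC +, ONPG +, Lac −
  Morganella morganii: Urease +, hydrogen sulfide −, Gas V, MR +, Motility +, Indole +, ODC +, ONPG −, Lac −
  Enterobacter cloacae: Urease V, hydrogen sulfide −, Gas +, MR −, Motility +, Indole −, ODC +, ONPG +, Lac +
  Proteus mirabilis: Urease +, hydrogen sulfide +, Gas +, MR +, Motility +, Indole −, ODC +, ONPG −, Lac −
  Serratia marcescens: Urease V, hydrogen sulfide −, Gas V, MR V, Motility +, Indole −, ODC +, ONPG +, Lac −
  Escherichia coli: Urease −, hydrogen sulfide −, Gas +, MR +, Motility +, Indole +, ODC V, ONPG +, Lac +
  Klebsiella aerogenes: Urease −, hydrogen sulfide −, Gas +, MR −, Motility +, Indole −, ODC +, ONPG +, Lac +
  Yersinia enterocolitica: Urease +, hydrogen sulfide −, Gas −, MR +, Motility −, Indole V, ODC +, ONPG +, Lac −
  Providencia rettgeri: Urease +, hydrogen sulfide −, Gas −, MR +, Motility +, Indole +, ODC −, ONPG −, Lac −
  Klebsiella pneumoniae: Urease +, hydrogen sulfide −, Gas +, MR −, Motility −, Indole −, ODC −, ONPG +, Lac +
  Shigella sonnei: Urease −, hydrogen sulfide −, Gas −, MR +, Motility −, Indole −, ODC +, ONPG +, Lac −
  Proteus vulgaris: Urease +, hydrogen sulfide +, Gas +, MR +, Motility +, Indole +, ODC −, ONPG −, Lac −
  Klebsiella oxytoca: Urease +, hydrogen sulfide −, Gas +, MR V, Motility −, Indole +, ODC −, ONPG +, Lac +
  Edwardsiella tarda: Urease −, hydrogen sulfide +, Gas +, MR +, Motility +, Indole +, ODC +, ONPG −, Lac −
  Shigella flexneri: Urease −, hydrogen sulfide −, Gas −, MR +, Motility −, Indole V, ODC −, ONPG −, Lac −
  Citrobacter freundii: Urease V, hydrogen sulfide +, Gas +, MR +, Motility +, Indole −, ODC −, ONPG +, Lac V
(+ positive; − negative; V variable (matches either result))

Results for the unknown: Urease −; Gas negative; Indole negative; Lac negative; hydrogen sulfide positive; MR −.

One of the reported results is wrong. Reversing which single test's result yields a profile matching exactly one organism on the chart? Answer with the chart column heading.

hydrogen sulfide

As reported, no row in the chart matches all 6 reactions.
Reversing Lac → still no organism matches.
Reversing Gas → still no organism matches.
Reversing Indole → still no organism matches.
Reversing MR → still no organism matches.
Reversing hydrogen sulfide (to −) → unique match: Serratia marcescens.
Reversing Urease → still no organism matches.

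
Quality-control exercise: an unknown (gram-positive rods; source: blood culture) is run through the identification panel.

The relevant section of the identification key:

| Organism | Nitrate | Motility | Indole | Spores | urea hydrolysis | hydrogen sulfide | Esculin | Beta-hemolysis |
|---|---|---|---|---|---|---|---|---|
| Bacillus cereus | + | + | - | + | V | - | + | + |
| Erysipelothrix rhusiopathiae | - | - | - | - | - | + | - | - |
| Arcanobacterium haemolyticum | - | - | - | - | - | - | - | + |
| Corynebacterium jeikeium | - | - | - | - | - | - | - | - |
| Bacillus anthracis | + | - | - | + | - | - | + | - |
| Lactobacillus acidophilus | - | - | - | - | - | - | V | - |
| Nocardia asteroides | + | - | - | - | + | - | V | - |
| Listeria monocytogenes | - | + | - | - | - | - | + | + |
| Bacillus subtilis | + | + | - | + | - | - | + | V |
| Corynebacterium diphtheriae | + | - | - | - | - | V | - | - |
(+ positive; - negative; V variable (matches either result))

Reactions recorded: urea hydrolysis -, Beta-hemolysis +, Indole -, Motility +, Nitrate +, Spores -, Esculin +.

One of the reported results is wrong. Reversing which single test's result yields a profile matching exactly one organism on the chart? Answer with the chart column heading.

Nitrate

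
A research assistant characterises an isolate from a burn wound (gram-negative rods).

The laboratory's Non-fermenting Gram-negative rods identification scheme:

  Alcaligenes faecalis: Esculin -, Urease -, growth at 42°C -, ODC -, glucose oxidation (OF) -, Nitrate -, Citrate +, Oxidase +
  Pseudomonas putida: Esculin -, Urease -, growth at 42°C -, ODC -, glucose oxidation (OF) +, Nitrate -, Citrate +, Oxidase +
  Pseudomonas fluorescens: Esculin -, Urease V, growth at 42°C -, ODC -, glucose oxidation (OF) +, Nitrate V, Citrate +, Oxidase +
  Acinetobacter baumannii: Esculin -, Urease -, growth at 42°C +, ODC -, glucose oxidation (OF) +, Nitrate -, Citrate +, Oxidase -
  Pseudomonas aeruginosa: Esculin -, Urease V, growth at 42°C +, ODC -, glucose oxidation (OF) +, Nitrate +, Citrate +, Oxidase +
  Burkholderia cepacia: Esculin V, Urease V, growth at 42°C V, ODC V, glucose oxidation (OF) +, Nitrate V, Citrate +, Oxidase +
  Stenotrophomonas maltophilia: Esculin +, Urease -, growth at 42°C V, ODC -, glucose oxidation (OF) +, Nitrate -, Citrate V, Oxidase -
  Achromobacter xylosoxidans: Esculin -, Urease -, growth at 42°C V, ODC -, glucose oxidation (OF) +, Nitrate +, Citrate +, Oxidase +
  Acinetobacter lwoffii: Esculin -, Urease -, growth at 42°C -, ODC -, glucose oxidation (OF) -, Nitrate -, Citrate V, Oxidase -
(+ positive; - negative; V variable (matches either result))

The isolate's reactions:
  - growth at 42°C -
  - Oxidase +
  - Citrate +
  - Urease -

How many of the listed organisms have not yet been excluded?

5

Urease -: all 9 remaining candidates are consistent.
Oxidase +: excludes Acinetobacter baumannii, Stenotrophomonas maltophilia, Acinetobacter lwoffii — 6 left.
Citrate +: all 6 remaining candidates are consistent.
growth at 42°C -: excludes Pseudomonas aeruginosa — 5 left.
Still consistent: Achromobacter xylosoxidans, Alcaligenes faecalis, Burkholderia cepacia, Pseudomonas fluorescens, Pseudomonas putida.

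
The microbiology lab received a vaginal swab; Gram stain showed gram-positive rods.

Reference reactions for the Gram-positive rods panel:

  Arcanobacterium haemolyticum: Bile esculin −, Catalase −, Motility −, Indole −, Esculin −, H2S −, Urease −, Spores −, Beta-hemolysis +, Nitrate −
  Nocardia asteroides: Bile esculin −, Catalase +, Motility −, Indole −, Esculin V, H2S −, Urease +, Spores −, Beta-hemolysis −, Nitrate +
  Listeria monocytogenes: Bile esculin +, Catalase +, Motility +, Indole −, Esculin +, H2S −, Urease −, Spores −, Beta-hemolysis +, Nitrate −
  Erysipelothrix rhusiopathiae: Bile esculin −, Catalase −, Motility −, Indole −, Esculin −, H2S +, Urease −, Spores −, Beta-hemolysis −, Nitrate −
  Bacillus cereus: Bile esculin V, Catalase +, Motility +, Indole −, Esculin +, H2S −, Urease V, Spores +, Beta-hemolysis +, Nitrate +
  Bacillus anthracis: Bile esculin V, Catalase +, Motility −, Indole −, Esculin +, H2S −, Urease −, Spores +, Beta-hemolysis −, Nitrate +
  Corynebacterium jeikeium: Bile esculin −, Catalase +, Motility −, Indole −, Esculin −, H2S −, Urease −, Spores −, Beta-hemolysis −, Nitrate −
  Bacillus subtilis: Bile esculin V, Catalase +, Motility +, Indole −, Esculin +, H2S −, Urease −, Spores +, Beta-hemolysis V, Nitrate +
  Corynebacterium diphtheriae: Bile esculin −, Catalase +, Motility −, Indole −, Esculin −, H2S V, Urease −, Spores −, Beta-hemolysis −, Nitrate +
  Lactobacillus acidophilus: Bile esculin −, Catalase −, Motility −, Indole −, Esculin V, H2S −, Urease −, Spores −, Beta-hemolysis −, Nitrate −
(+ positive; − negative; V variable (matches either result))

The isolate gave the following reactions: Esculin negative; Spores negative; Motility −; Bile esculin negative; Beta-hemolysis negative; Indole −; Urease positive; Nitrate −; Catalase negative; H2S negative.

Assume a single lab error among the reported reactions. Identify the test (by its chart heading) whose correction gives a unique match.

As reported, no row in the chart matches all 10 reactions.
Reversing H2S → still no organism matches.
Reversing Spores → still no organism matches.
Reversing Nitrate → still no organism matches.
Reversing Bile esculin → still no organism matches.
Reversing Esculin → still no organism matches.
Reversing Indole → still no organism matches.
Reversing Catalase → still no organism matches.
Reversing Beta-hemolysis → still no organism matches.
Reversing Urease (to −) → unique match: Lactobacillus acidophilus.
Reversing Motility → still no organism matches.

Urease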